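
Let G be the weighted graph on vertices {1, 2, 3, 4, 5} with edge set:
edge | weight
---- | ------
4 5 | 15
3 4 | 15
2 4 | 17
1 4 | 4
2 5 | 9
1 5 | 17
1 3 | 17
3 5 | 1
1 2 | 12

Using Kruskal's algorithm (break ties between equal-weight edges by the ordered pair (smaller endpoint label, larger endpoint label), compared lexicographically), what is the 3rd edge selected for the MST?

2-5

Kruskal: consider edges lightest-first.
3 5 (1): add — endpoints in different components.
1 4 (4): add — endpoints in different components.
2 5 (9): add — endpoints in different components.
1 2 (12): add — endpoints in different components.
The 3rd edge added is 2 5.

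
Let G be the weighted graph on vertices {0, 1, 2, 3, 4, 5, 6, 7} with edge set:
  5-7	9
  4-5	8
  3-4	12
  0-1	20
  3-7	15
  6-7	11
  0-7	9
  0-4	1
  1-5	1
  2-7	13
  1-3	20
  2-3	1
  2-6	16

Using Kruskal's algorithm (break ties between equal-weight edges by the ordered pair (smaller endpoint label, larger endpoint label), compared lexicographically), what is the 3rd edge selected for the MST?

2-3

Kruskal's algorithm — process edges by increasing weight (ties by edge label):
0-4 (1): add — endpoints in different components.
1-5 (1): add — endpoints in different components.
2-3 (1): add — endpoints in different components.
4-5 (8): add — endpoints in different components.
0-7 (9): add — endpoints in different components.
5-7 (9): skip — 5 and 7 already connected.
6-7 (11): add — endpoints in different components.
3-4 (12): add — endpoints in different components.
The 3rd edge added is 2-3.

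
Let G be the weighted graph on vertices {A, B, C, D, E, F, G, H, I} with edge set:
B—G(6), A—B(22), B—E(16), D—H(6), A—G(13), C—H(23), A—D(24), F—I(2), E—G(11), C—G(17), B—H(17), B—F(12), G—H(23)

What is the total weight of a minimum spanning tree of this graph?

84

Sort edges by weight, then run Kruskal:
F—I (2): add — endpoints in different components.
B—G (6): add — endpoints in different components.
D—H (6): add — endpoints in different components.
E—G (11): add — endpoints in different components.
B—F (12): add — endpoints in different components.
A—G (13): add — endpoints in different components.
B—E (16): skip — B and E already connected.
B—H (17): add — endpoints in different components.
C—G (17): add — endpoints in different components.
MST edges: F—I, B—G, D—H, E—G, B—F, A—G, B—H, C—G; total weight 2+6+6+11+12+13+17+17 = 84.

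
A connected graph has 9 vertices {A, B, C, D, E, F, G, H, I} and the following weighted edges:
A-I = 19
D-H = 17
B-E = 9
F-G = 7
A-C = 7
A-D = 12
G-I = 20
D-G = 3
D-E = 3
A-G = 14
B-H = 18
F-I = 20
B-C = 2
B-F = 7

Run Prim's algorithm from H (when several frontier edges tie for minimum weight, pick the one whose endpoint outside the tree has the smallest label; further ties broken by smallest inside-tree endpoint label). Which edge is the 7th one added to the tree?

A-C

Prim, starting at H.
Step 1: frontier [D-H 17, B-H 18] → take D-H (17); add D.
Step 2: frontier [D-E 3, D-G 3, A-D 12, B-H 18] → take D-E (3); add E.
Step 3: frontier [D-G 3, A-D 12, B-E 9, B-H 18] → take D-G (3); add G.
Step 4: frontier [A-D 12, B-E 9, F-G 7, A-G 14, G-I 20, B-H 18] → take F-G (7); add F.
Step 5: frontier [A-D 12, B-E 9, B-F 7, F-I 20, A-G 14, G-I 20, B-H 18] → take B-F (7); add B.
Step 6: frontier [B-C 2, A-D 12, F-I 20, A-G 14, G-I 20] → take B-C (2); add C.
Step 7: frontier [A-C 7, A-D 12, F-I 20, A-G 14, G-I 20] → take A-C (7); add A.
Step 8: frontier [A-I 19, F-I 20, G-I 20] → take A-I (19); add I.
The 7th edge added is A-C.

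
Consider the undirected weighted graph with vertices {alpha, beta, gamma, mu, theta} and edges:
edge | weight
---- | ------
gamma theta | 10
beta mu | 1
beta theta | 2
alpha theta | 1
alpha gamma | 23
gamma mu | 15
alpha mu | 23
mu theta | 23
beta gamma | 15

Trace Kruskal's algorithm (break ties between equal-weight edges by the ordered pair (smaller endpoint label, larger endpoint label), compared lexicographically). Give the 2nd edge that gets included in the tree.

beta-mu

Kruskal: consider edges lightest-first.
alpha theta (1): add. Components now {alpha,theta} {mu} {beta} {gamma}
beta mu (1): add. Components now {alpha,theta} {beta,mu} {gamma}
beta theta (2): add. Components now {alpha,beta,mu,theta} {gamma}
gamma theta (10): add. Components now {alpha,beta,gamma,mu,theta}
The 2nd edge added is beta mu.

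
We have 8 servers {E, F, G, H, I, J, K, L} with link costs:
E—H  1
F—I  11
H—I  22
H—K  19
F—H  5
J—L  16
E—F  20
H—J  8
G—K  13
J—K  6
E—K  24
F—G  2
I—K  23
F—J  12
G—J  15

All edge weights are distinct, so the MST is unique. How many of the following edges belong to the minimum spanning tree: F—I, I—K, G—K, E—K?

Sort edges by weight, then run Kruskal:
E—H (1): add — endpoints in different components.
F—G (2): add — endpoints in different components.
F—H (5): add — endpoints in different components.
J—K (6): add — endpoints in different components.
H—J (8): add — endpoints in different components.
F—I (11): add — endpoints in different components.
F—J (12): skip — F and J already connected.
G—K (13): skip — G and K already connected.
G—J (15): skip — G and J already connected.
J—L (16): add — endpoints in different components.
MST edge set: {E—H, F—G, F—H, J—K, H—J, F—I, J—L}.
Of the listed edges, {F—I} are in the MST → 1.

1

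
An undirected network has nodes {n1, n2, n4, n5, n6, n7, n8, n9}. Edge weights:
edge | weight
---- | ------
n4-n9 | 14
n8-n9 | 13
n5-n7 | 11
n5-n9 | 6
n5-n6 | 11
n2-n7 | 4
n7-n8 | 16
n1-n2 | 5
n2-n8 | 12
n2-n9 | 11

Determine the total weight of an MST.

63

Grow the tree from n2 using Prim:
Step 1: cheapest edge leaving the tree is n2-n7 (4); add n7.
Step 2: cheapest edge leaving the tree is n1-n2 (5); add n1.
Step 3: cheapest edge leaving the tree is n5-n7 (11); add n5.
Step 4: cheapest edge leaving the tree is n5-n9 (6); add n9.
Step 5: cheapest edge leaving the tree is n5-n6 (11); add n6.
Step 6: cheapest edge leaving the tree is n2-n8 (12); add n8.
Step 7: cheapest edge leaving the tree is n4-n9 (14); add n4.
MST edges: n2-n7, n1-n2, n5-n7, n5-n9, n5-n6, n2-n8, n4-n9; total weight 4+5+11+6+11+12+14 = 63.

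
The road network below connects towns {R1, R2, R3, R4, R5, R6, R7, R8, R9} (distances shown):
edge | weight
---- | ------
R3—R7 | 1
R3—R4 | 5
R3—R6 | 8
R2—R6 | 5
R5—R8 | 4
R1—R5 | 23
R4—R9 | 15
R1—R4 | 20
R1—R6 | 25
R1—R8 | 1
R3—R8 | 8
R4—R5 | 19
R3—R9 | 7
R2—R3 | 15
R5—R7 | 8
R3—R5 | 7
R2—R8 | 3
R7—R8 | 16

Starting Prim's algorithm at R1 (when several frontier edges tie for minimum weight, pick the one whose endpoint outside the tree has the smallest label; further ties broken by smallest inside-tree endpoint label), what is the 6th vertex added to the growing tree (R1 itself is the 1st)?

Prim's algorithm from R1:
Step 1: cheapest edge leaving the tree is R1—R8 (1); add R8.
Step 2: cheapest edge leaving the tree is R2—R8 (3); add R2.
Step 3: cheapest edge leaving the tree is R5—R8 (4); add R5.
Step 4: cheapest edge leaving the tree is R2—R6 (5); add R6.
Step 5: cheapest edge leaving the tree is R3—R5 (7); add R3.
Step 6: cheapest edge leaving the tree is R3—R7 (1); add R7.
Step 7: cheapest edge leaving the tree is R3—R4 (5); add R4.
Step 8: cheapest edge leaving the tree is R3—R9 (7); add R9.
Vertex order: R1, R8, R2, R5, R6, R3, R7, R4, R9. The 6th vertex is R3.

R3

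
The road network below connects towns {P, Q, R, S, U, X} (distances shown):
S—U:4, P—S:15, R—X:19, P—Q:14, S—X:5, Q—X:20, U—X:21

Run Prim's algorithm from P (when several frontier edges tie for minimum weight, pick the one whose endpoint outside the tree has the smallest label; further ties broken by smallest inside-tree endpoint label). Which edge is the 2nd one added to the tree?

P-S

Prim, starting at P.
Step 1: frontier [P—Q 14, P—S 15] → take P—Q (14); add Q.
Step 2: frontier [P—S 15, Q—X 20] → take P—S (15); add S.
Step 3: frontier [Q—X 20, S—U 4, S—X 5] → take S—U (4); add U.
Step 4: frontier [Q—X 20, S—X 5, U—X 21] → take S—X (5); add X.
Step 5: frontier [R—X 19] → take R—X (19); add R.
The 2nd edge added is P—S.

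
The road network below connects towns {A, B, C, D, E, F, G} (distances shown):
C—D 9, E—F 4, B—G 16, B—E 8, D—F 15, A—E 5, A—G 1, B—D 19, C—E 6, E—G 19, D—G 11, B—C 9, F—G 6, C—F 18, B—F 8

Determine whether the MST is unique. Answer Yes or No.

No

Kruskal: consider edges lightest-first.
A—G (1): add. Components now {A,G} {B} {C} {D} {E} {F}
E—F (4): add. Components now {A,G} {B} {C} {D} {E,F}
A—E (5): add. Components now {A,E,F,G} {B} {C} {D}
C—E (6): add. Components now {A,C,E,F,G} {B} {D}
F—G (6): skip — F and G already connected.
B—E (8): add. Components now {A,B,C,E,F,G} {D}
B—F (8): skip — B and F already connected.
B—C (9): skip — B and C already connected.
C—D (9): add. Components now {A,B,C,D,E,F,G}
Non-tree edge B—F has weight 8, equal to the heaviest edge on its tree cycle — swapping gives another MST of the same weight. Not unique.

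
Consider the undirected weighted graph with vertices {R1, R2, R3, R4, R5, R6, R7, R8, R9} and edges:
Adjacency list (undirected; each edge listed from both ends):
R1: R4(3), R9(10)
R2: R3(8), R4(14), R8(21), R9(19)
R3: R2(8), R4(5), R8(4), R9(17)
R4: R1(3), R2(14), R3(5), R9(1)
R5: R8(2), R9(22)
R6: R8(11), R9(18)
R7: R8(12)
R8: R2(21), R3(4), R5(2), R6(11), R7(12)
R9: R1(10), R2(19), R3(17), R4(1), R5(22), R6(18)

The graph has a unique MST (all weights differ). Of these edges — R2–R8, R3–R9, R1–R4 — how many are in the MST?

1

Kruskal: consider edges lightest-first.
R4–R9 (1): add — endpoints in different components.
R5–R8 (2): add — endpoints in different components.
R1–R4 (3): add — endpoints in different components.
R3–R8 (4): add — endpoints in different components.
R3–R4 (5): add — endpoints in different components.
R2–R3 (8): add — endpoints in different components.
R1–R9 (10): skip — R1 and R9 already connected.
R6–R8 (11): add — endpoints in different components.
R7–R8 (12): add — endpoints in different components.
MST edge set: {R4–R9, R5–R8, R1–R4, R3–R8, R3–R4, R2–R3, R6–R8, R7–R8}.
Of the listed edges, {R1–R4} are in the MST → 1.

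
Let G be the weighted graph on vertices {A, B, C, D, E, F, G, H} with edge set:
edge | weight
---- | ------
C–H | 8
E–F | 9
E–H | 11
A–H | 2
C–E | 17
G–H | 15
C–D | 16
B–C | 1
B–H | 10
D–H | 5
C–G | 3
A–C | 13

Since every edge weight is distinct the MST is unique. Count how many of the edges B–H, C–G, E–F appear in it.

2

Kruskal: consider edges lightest-first.
B–C (1): add — endpoints in different components.
A–H (2): add — endpoints in different components.
C–G (3): add — endpoints in different components.
D–H (5): add — endpoints in different components.
C–H (8): add — endpoints in different components.
E–F (9): add — endpoints in different components.
B–H (10): skip — B and H already connected.
E–H (11): add — endpoints in different components.
MST edge set: {B–C, A–H, C–G, D–H, C–H, E–F, E–H}.
Of the listed edges, {C–G, E–F} are in the MST → 2.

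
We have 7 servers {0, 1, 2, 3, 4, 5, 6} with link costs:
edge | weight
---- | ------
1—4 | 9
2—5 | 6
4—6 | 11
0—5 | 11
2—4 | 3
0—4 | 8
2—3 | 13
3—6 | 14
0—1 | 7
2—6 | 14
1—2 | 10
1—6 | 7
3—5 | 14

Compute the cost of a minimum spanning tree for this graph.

44

Grow the tree from 4 using Prim:
Step 1: frontier [2—4 3, 0—4 8, 1—4 9, 4—6 11] → take 2—4 (3); add 2.
Step 2: frontier [2—5 6, 1—2 10, 2—3 13, 2—6 14, 0—4 8, 1—4 9, 4—6 11] → take 2—5 (6); add 5.
Step 3: frontier [1—2 10, 2—3 13, 2—6 14, 0—4 8, 1—4 9, 4—6 11, 0—5 11, 3—5 14] → take 0—4 (8); add 0.
Step 4: frontier [0—1 7, 1—2 10, 2—3 13, 2—6 14, 1—4 9, 4—6 11, 3—5 14] → take 0—1 (7); add 1.
Step 5: frontier [1—6 7, 2—3 13, 2—6 14, 4—6 11, 3—5 14] → take 1—6 (7); add 6.
Step 6: frontier [2—3 13, 3—5 14, 3—6 14] → take 2—3 (13); add 3.
MST edges: 2—4, 2—5, 0—4, 0—1, 1—6, 2—3; total weight 3+6+8+7+7+13 = 44.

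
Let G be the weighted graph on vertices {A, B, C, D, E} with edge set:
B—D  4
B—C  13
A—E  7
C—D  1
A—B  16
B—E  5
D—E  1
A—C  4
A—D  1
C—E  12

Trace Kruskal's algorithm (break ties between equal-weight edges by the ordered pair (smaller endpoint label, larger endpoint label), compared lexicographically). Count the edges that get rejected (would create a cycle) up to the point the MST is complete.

1

Kruskal's algorithm — process edges by increasing weight (ties by edge label):
A—D (1): add. Components now {A,D} {B} {C} {E}
C—D (1): add. Components now {A,C,D} {B} {E}
D—E (1): add. Components now {A,C,D,E} {B}
A—C (4): skip — A and C already connected.
B—D (4): add. Components now {A,B,C,D,E}
Edges rejected before the tree was complete: 1.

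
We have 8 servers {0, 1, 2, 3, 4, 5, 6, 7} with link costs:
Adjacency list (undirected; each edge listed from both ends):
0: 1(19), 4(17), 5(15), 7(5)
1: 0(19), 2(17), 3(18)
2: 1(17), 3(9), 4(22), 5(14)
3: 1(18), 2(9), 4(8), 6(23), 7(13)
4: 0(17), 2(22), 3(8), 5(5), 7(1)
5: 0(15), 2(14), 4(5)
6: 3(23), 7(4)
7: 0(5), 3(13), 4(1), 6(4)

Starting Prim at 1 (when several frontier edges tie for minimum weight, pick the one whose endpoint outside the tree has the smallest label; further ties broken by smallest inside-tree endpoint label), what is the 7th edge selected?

Grow the tree from 1 using Prim:
Step 1: cheapest edge leaving the tree is 1 2 (17); add 2.
Step 2: cheapest edge leaving the tree is 2 3 (9); add 3.
Step 3: cheapest edge leaving the tree is 3 4 (8); add 4.
Step 4: cheapest edge leaving the tree is 4 7 (1); add 7.
Step 5: cheapest edge leaving the tree is 6 7 (4); add 6.
Step 6: cheapest edge leaving the tree is 0 7 (5); add 0.
Step 7: cheapest edge leaving the tree is 4 5 (5); add 5.
The 7th edge added is 4 5.

4-5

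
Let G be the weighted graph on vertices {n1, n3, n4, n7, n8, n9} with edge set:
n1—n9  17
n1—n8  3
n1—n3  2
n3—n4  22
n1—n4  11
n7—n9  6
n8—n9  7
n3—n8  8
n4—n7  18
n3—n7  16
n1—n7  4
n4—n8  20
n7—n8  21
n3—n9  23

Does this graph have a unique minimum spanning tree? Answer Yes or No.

Yes

Sort edges by weight, then run Kruskal:
n1—n3 (2): add — endpoints in different components.
n1—n8 (3): add — endpoints in different components.
n1—n7 (4): add — endpoints in different components.
n7—n9 (6): add — endpoints in different components.
n8—n9 (7): skip — n9 and n8 already connected.
n3—n8 (8): skip — n3 and n8 already connected.
n1—n4 (11): add — endpoints in different components.
Every non-tree edge has weight strictly greater than the heaviest edge on the tree path between its endpoints, so the MST is unique.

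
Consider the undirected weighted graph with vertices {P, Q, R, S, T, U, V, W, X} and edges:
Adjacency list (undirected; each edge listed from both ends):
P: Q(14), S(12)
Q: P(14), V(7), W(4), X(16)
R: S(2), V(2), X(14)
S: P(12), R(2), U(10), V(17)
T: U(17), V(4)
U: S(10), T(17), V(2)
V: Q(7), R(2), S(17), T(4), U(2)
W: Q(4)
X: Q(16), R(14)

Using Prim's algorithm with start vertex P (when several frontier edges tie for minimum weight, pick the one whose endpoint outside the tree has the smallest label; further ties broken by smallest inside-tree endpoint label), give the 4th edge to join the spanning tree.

U-V

Grow the tree from P using Prim:
Step 1: cheapest edge leaving the tree is P S (12); add S.
Step 2: cheapest edge leaving the tree is R S (2); add R.
Step 3: cheapest edge leaving the tree is R V (2); add V.
Step 4: cheapest edge leaving the tree is U V (2); add U.
Step 5: cheapest edge leaving the tree is T V (4); add T.
Step 6: cheapest edge leaving the tree is Q V (7); add Q.
Step 7: cheapest edge leaving the tree is Q W (4); add W.
Step 8: cheapest edge leaving the tree is R X (14); add X.
The 4th edge added is U V.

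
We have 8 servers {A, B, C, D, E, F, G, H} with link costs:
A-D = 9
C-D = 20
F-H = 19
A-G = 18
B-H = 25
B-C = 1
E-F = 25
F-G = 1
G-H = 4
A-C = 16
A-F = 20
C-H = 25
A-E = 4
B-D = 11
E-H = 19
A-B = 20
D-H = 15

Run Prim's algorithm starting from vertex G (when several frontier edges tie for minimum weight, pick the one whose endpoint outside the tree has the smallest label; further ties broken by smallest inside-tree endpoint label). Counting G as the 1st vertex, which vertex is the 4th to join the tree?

Prim, starting at G.
Step 1: cheapest edge leaving the tree is F-G (1); add F.
Step 2: cheapest edge leaving the tree is G-H (4); add H.
Step 3: cheapest edge leaving the tree is D-H (15); add D.
Step 4: cheapest edge leaving the tree is A-D (9); add A.
Step 5: cheapest edge leaving the tree is A-E (4); add E.
Step 6: cheapest edge leaving the tree is B-D (11); add B.
Step 7: cheapest edge leaving the tree is B-C (1); add C.
Vertex order: G, F, H, D, A, E, B, C. The 4th vertex is D.

D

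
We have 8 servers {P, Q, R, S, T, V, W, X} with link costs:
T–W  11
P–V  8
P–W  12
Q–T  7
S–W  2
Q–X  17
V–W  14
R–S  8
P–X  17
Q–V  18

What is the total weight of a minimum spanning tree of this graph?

65

Kruskal's algorithm — process edges by increasing weight (ties by edge label):
S–W (2): add — endpoints in different components.
Q–T (7): add — endpoints in different components.
P–V (8): add — endpoints in different components.
R–S (8): add — endpoints in different components.
T–W (11): add — endpoints in different components.
P–W (12): add — endpoints in different components.
V–W (14): skip — V and W already connected.
P–X (17): add — endpoints in different components.
MST edges: S–W, Q–T, P–V, R–S, T–W, P–W, P–X; total weight 2+7+8+8+11+12+17 = 65.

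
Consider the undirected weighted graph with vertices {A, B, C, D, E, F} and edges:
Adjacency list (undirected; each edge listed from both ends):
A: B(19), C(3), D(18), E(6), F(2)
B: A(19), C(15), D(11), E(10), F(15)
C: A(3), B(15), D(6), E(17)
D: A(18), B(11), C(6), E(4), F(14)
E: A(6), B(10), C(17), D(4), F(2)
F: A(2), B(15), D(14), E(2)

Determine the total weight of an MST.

21

Sort edges by weight, then run Kruskal:
A F (2): add. Components now {A,F} {B} {C} {D} {E}
E F (2): add. Components now {A,E,F} {B} {C} {D}
A C (3): add. Components now {A,C,E,F} {B} {D}
D E (4): add. Components now {A,C,D,E,F} {B}
A E (6): skip — A and E already connected.
C D (6): skip — C and D already connected.
B E (10): add. Components now {A,B,C,D,E,F}
MST edges: A F, E F, A C, D E, B E; total weight 2+2+3+4+10 = 21.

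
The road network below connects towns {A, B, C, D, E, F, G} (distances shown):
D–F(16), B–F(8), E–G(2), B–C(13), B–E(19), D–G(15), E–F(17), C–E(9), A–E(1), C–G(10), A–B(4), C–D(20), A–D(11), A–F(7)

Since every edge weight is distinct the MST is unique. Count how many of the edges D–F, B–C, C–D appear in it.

0

Sort edges by weight, then run Kruskal:
A–E (1): add — endpoints in different components.
E–G (2): add — endpoints in different components.
A–B (4): add — endpoints in different components.
A–F (7): add — endpoints in different components.
B–F (8): skip — B and F already connected.
C–E (9): add — endpoints in different components.
C–G (10): skip — C and G already connected.
A–D (11): add — endpoints in different components.
MST edge set: {A–E, E–G, A–B, A–F, C–E, A–D}.
Of the listed edges, {} are in the MST → 0.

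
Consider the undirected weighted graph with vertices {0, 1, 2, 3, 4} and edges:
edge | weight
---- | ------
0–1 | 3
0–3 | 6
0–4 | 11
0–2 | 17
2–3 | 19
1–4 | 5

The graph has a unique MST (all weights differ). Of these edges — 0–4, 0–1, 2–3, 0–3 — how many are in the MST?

2

Sort edges by weight, then run Kruskal:
0–1 (3): add — endpoints in different components.
1–4 (5): add — endpoints in different components.
0–3 (6): add — endpoints in different components.
0–4 (11): skip — 0 and 4 already connected.
0–2 (17): add — endpoints in different components.
MST edge set: {0–1, 1–4, 0–3, 0–2}.
Of the listed edges, {0–1, 0–3} are in the MST → 2.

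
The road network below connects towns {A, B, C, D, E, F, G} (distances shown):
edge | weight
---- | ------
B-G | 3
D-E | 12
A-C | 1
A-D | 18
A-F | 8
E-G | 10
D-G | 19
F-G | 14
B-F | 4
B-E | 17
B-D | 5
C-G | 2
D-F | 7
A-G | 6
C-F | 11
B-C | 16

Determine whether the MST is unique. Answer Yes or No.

Yes

Kruskal's algorithm — process edges by increasing weight (ties by edge label):
A-C (1): add — endpoints in different components.
C-G (2): add — endpoints in different components.
B-G (3): add — endpoints in different components.
B-F (4): add — endpoints in different components.
B-D (5): add — endpoints in different components.
A-G (6): skip — A and G already connected.
D-F (7): skip — D and F already connected.
A-F (8): skip — A and F already connected.
E-G (10): add — endpoints in different components.
Every non-tree edge has weight strictly greater than the heaviest edge on the tree path between its endpoints, so the MST is unique.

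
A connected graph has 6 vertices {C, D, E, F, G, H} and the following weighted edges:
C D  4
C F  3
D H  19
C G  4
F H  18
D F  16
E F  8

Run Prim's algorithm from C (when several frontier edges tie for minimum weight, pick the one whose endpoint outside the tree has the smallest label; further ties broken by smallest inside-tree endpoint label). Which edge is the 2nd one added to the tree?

C-D

Prim, starting at C.
Step 1: cheapest edge leaving the tree is C F (3); add F.
Step 2: cheapest edge leaving the tree is C D (4); add D.
Step 3: cheapest edge leaving the tree is C G (4); add G.
Step 4: cheapest edge leaving the tree is E F (8); add E.
Step 5: cheapest edge leaving the tree is F H (18); add H.
The 2nd edge added is C D.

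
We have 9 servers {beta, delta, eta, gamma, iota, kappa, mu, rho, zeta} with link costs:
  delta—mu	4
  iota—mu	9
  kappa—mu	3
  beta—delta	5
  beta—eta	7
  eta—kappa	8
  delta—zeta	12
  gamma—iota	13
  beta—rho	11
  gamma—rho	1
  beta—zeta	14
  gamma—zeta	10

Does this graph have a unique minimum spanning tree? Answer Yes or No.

Yes

Kruskal's algorithm — process edges by increasing weight (ties by edge label):
gamma—rho (1): add — endpoints in different components.
kappa—mu (3): add — endpoints in different components.
delta—mu (4): add — endpoints in different components.
beta—delta (5): add — endpoints in different components.
beta—eta (7): add — endpoints in different components.
eta—kappa (8): skip — kappa and eta already connected.
iota—mu (9): add — endpoints in different components.
gamma—zeta (10): add — endpoints in different components.
beta—rho (11): add — endpoints in different components.
Every non-tree edge has weight strictly greater than the heaviest edge on the tree path between its endpoints, so the MST is unique.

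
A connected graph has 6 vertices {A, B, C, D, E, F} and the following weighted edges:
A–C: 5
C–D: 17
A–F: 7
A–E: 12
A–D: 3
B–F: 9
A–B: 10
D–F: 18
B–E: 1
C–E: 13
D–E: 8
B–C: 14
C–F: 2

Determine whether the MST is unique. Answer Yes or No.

Kruskal: consider edges lightest-first.
B–E (1): add. Components now {A} {B,E} {C} {D} {F}
C–F (2): add. Components now {A} {B,E} {C,F} {D}
A–D (3): add. Components now {A,D} {B,E} {C,F}
A–C (5): add. Components now {A,C,D,F} {B,E}
A–F (7): skip — A and F already connected.
D–E (8): add. Components now {A,B,C,D,E,F}
Every non-tree edge has weight strictly greater than the heaviest edge on the tree path between its endpoints, so the MST is unique.

Yes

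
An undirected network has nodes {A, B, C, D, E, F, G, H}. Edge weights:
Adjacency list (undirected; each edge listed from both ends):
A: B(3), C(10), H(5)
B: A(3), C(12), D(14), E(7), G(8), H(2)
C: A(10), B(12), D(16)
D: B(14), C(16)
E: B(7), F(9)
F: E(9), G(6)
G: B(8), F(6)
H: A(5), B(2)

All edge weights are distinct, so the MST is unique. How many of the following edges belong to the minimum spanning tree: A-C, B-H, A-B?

Kruskal's algorithm — process edges by increasing weight (ties by edge label):
B-H (2): add — endpoints in different components.
A-B (3): add — endpoints in different components.
A-H (5): skip — A and H already connected.
F-G (6): add — endpoints in different components.
B-E (7): add — endpoints in different components.
B-G (8): add — endpoints in different components.
E-F (9): skip — E and F already connected.
A-C (10): add — endpoints in different components.
B-C (12): skip — B and C already connected.
B-D (14): add — endpoints in different components.
MST edge set: {B-H, A-B, F-G, B-E, B-G, A-C, B-D}.
Of the listed edges, {A-C, B-H, A-B} are in the MST → 3.

3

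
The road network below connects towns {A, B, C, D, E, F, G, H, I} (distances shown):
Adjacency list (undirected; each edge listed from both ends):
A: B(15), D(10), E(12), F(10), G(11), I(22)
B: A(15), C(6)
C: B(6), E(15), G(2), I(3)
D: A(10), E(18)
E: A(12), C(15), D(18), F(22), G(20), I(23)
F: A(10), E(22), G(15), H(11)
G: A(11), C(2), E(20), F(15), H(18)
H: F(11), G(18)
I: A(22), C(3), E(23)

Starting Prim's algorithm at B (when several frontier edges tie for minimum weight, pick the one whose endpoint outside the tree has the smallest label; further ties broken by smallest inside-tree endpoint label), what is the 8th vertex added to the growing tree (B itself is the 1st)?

H

Prim, starting at B.
Step 1: cheapest edge leaving the tree is B–C (6); add C.
Step 2: cheapest edge leaving the tree is C–G (2); add G.
Step 3: cheapest edge leaving the tree is C–I (3); add I.
Step 4: cheapest edge leaving the tree is A–G (11); add A.
Step 5: cheapest edge leaving the tree is A–D (10); add D.
Step 6: cheapest edge leaving the tree is A–F (10); add F.
Step 7: cheapest edge leaving the tree is F–H (11); add H.
Step 8: cheapest edge leaving the tree is A–E (12); add E.
Vertex order: B, C, G, I, A, D, F, H, E. The 8th vertex is H.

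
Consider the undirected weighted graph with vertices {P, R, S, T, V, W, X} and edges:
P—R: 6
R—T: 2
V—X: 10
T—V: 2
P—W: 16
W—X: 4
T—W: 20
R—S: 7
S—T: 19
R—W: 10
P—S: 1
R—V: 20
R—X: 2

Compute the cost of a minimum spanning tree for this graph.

Prim's algorithm from W:
Step 1: frontier [W—X 4, R—W 10, P—W 16, T—W 20] → take W—X (4); add X.
Step 2: frontier [R—W 10, P—W 16, T—W 20, R—X 2, V—X 10] → take R—X (2); add R.
Step 3: frontier [R—T 2, P—R 6, R—S 7, R—V 20, P—W 16, T—W 20, V—X 10] → take R—T (2); add T.
Step 4: frontier [P—R 6, R—S 7, R—V 20, T—V 2, S—T 19, P—W 16, V—X 10] → take T—V (2); add V.
Step 5: frontier [P—R 6, R—S 7, S—T 19, P—W 16] → take P—R (6); add P.
Step 6: frontier [P—S 1, R—S 7, S—T 19] → take P—S (1); add S.
MST edges: W—X, R—X, R—T, T—V, P—R, P—S; total weight 4+2+2+2+6+1 = 17.

17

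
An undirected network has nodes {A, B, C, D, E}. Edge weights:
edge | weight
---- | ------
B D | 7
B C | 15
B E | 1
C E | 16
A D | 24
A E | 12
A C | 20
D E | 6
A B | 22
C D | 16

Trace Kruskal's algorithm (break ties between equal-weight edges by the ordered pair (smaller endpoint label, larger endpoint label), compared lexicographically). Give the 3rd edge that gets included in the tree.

Kruskal's algorithm — process edges by increasing weight (ties by edge label):
B E (1): add — endpoints in different components.
D E (6): add — endpoints in different components.
B D (7): skip — B and D already connected.
A E (12): add — endpoints in different components.
B C (15): add — endpoints in different components.
The 3rd edge added is A E.

A-E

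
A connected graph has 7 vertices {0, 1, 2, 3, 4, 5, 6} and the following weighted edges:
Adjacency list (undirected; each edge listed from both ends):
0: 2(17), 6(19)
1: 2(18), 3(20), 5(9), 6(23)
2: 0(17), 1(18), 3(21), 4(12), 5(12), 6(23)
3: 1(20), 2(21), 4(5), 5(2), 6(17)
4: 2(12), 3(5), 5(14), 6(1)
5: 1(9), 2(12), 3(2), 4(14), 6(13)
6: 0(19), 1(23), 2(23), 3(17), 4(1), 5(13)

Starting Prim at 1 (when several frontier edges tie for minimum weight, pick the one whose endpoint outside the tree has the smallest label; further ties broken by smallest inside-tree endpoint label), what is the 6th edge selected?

Prim's algorithm from 1:
Step 1: cheapest edge leaving the tree is 1–5 (9); add 5.
Step 2: cheapest edge leaving the tree is 3–5 (2); add 3.
Step 3: cheapest edge leaving the tree is 3–4 (5); add 4.
Step 4: cheapest edge leaving the tree is 4–6 (1); add 6.
Step 5: cheapest edge leaving the tree is 2–4 (12); add 2.
Step 6: cheapest edge leaving the tree is 0–2 (17); add 0.
The 6th edge added is 0–2.

0-2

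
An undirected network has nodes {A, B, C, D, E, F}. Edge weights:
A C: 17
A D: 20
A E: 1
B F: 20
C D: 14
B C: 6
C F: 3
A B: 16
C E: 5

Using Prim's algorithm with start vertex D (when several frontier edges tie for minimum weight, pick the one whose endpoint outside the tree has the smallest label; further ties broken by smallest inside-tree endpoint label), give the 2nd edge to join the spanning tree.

C-F

Prim, starting at D.
Step 1: cheapest edge leaving the tree is C D (14); add C.
Step 2: cheapest edge leaving the tree is C F (3); add F.
Step 3: cheapest edge leaving the tree is C E (5); add E.
Step 4: cheapest edge leaving the tree is A E (1); add A.
Step 5: cheapest edge leaving the tree is B C (6); add B.
The 2nd edge added is C F.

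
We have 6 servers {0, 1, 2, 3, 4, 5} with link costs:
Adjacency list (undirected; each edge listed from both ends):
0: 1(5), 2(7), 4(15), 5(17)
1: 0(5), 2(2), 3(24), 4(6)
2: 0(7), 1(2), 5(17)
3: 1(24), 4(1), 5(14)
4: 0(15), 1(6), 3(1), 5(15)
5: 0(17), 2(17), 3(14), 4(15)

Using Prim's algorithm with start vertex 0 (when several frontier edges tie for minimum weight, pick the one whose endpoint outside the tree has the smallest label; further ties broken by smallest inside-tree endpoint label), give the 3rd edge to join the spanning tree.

1-4

Grow the tree from 0 using Prim:
Step 1: cheapest edge leaving the tree is 0 1 (5); add 1.
Step 2: cheapest edge leaving the tree is 1 2 (2); add 2.
Step 3: cheapest edge leaving the tree is 1 4 (6); add 4.
Step 4: cheapest edge leaving the tree is 3 4 (1); add 3.
Step 5: cheapest edge leaving the tree is 3 5 (14); add 5.
The 3rd edge added is 1 4.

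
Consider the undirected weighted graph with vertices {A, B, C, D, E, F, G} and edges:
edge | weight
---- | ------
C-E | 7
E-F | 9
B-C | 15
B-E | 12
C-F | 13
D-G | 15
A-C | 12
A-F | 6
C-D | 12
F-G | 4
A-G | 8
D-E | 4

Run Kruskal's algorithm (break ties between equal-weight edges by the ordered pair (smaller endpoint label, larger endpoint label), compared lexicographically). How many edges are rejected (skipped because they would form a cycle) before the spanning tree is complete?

2

Kruskal: consider edges lightest-first.
D-E (4): add — endpoints in different components.
F-G (4): add — endpoints in different components.
A-F (6): add — endpoints in different components.
C-E (7): add — endpoints in different components.
A-G (8): skip — A and G already connected.
E-F (9): add — endpoints in different components.
A-C (12): skip — A and C already connected.
B-E (12): add — endpoints in different components.
Edges rejected before the tree was complete: 2.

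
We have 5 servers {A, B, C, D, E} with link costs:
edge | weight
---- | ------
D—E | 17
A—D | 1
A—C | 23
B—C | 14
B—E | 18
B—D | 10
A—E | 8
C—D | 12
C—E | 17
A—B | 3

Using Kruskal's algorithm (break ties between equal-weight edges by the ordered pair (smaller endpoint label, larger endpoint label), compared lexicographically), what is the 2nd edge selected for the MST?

Kruskal: consider edges lightest-first.
A—D (1): add — endpoints in different components.
A—B (3): add — endpoints in different components.
A—E (8): add — endpoints in different components.
B—D (10): skip — B and D already connected.
C—D (12): add — endpoints in different components.
The 2nd edge added is A—B.

A-B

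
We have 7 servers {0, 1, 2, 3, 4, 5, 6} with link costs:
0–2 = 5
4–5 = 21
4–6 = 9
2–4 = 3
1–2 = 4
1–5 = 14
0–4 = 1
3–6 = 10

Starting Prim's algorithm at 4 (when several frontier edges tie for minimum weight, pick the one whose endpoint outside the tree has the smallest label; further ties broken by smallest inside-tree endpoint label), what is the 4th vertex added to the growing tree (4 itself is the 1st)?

Grow the tree from 4 using Prim:
Step 1: cheapest edge leaving the tree is 0–4 (1); add 0.
Step 2: cheapest edge leaving the tree is 2–4 (3); add 2.
Step 3: cheapest edge leaving the tree is 1–2 (4); add 1.
Step 4: cheapest edge leaving the tree is 4–6 (9); add 6.
Step 5: cheapest edge leaving the tree is 3–6 (10); add 3.
Step 6: cheapest edge leaving the tree is 1–5 (14); add 5.
Vertex order: 4, 0, 2, 1, 6, 3, 5. The 4th vertex is 1.

1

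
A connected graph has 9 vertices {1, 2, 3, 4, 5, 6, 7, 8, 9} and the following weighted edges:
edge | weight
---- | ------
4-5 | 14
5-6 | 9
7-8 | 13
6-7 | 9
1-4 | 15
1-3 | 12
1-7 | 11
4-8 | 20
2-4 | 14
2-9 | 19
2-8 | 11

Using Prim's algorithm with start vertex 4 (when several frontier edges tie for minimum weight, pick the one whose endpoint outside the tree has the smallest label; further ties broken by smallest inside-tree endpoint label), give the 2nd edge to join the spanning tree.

Prim's algorithm from 4:
Step 1: frontier [2-4 14, 4-5 14, 1-4 15, 4-8 20] → take 2-4 (14); add 2.
Step 2: frontier [2-8 11, 2-9 19, 4-5 14, 1-4 15, 4-8 20] → take 2-8 (11); add 8.
Step 3: frontier [2-9 19, 4-5 14, 1-4 15, 7-8 13] → take 7-8 (13); add 7.
Step 4: frontier [2-9 19, 4-5 14, 1-4 15, 6-7 9, 1-7 11] → take 6-7 (9); add 6.
Step 5: frontier [2-9 19, 4-5 14, 1-4 15, 5-6 9, 1-7 11] → take 5-6 (9); add 5.
Step 6: frontier [2-9 19, 1-4 15, 1-7 11] → take 1-7 (11); add 1.
Step 7: frontier [1-3 12, 2-9 19] → take 1-3 (12); add 3.
Step 8: frontier [2-9 19] → take 2-9 (19); add 9.
The 2nd edge added is 2-8.

2-8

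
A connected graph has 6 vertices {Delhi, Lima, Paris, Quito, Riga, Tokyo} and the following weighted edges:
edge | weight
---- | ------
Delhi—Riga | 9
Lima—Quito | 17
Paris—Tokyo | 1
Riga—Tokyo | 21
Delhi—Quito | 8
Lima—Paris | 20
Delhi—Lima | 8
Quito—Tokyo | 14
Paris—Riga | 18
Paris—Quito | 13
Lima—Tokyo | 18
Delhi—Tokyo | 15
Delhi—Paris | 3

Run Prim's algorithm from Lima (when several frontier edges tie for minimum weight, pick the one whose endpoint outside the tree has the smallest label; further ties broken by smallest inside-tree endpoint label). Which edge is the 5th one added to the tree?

Prim, starting at Lima.
Step 1: frontier [Delhi—Lima 8, Lima—Quito 17, Lima—Tokyo 18, Lima—Paris 20] → take Delhi—Lima (8); add Delhi.
Step 2: frontier [Delhi—Paris 3, Delhi—Quito 8, Delhi—Riga 9, Delhi—Tokyo 15, Lima—Quito 17, Lima—Tokyo 18, Lima—Paris 20] → take Delhi—Paris (3); add Paris.
Step 3: frontier [Delhi—Quito 8, Delhi—Riga 9, Delhi—Tokyo 15, Lima—Quito 17, Lima—Tokyo 18, Paris—Tokyo 1, Paris—Quito 13, Paris—Riga 18] → take Paris—Tokyo (1); add Tokyo.
Step 4: frontier [Delhi—Quito 8, Delhi—Riga 9, Lima—Quito 17, Paris—Quito 13, Paris—Riga 18, Quito—Tokyo 14, Riga—Tokyo 21] → take Delhi—Quito (8); add Quito.
Step 5: frontier [Delhi—Riga 9, Paris—Riga 18, Riga—Tokyo 21] → take Delhi—Riga (9); add Riga.
The 5th edge added is Delhi—Riga.

Delhi-Riga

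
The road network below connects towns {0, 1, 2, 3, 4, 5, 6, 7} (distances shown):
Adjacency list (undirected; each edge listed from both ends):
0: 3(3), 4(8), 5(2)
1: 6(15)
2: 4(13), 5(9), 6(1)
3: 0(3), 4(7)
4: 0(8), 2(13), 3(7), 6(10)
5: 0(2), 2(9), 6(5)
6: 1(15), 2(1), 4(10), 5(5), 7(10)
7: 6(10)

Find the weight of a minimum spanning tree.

Prim's algorithm from 0:
Step 1: frontier [0–5 2, 0–3 3, 0–4 8] → take 0–5 (2); add 5.
Step 2: frontier [0–3 3, 0–4 8, 5–6 5, 2–5 9] → take 0–3 (3); add 3.
Step 3: frontier [0–4 8, 3–4 7, 5–6 5, 2–5 9] → take 5–6 (5); add 6.
Step 4: frontier [0–4 8, 3–4 7, 2–5 9, 2–6 1, 4–6 10, 6–7 10, 1–6 15] → take 2–6 (1); add 2.
Step 5: frontier [0–4 8, 2–4 13, 3–4 7, 4–6 10, 6–7 10, 1–6 15] → take 3–4 (7); add 4.
Step 6: frontier [6–7 10, 1–6 15] → take 6–7 (10); add 7.
Step 7: frontier [1–6 15] → take 1–6 (15); add 1.
MST edges: 0–5, 0–3, 5–6, 2–6, 3–4, 6–7, 1–6; total weight 2+3+5+1+7+10+15 = 43.

43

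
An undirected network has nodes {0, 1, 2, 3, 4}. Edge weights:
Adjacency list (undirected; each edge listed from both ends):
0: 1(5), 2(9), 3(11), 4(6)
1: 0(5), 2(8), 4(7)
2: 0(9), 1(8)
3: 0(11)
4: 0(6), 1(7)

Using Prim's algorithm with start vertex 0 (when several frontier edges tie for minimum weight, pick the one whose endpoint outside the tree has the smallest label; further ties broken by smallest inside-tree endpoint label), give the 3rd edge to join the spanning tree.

Prim's algorithm from 0:
Step 1: cheapest edge leaving the tree is 0—1 (5); add 1.
Step 2: cheapest edge leaving the tree is 0—4 (6); add 4.
Step 3: cheapest edge leaving the tree is 1—2 (8); add 2.
Step 4: cheapest edge leaving the tree is 0—3 (11); add 3.
The 3rd edge added is 1—2.

1-2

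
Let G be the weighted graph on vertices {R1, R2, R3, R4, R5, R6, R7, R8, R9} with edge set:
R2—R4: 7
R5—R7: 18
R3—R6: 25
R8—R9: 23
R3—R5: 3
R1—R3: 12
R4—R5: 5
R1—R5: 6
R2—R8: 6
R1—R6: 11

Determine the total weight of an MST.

79

Prim, starting at R1.
Step 1: frontier [R1—R5 6, R1—R6 11, R1—R3 12] → take R1—R5 (6); add R5.
Step 2: frontier [R1—R6 11, R1—R3 12, R3—R5 3, R4—R5 5, R5—R7 18] → take R3—R5 (3); add R3.
Step 3: frontier [R1—R6 11, R3—R6 25, R4—R5 5, R5—R7 18] → take R4—R5 (5); add R4.
Step 4: frontier [R1—R6 11, R3—R6 25, R2—R4 7, R5—R7 18] → take R2—R4 (7); add R2.
Step 5: frontier [R1—R6 11, R2—R8 6, R3—R6 25, R5—R7 18] → take R2—R8 (6); add R8.
Step 6: frontier [R1—R6 11, R3—R6 25, R5—R7 18, R8—R9 23] → take R1—R6 (11); add R6.
Step 7: frontier [R5—R7 18, R8—R9 23] → take R5—R7 (18); add R7.
Step 8: frontier [R8—R9 23] → take R8—R9 (23); add R9.
MST edges: R1—R5, R3—R5, R4—R5, R2—R4, R2—R8, R1—R6, R5—R7, R8—R9; total weight 6+3+5+7+6+11+18+23 = 79.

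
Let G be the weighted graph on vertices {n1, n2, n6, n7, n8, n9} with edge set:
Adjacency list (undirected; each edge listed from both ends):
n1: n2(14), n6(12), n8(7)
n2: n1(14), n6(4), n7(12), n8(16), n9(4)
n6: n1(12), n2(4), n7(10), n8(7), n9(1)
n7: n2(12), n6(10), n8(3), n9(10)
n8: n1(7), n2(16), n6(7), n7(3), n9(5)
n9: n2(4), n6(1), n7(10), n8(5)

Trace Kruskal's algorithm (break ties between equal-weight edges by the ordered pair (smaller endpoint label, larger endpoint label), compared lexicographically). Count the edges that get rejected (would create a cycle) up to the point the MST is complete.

1

Sort edges by weight, then run Kruskal:
n6–n9 (1): add. Components now {n6,n9} {n8} {n7} {n1} {n2}
n7–n8 (3): add. Components now {n6,n9} {n7,n8} {n1} {n2}
n2–n6 (4): add. Components now {n2,n6,n9} {n7,n8} {n1}
n2–n9 (4): skip — n9 and n2 already connected.
n8–n9 (5): add. Components now {n2,n6,n7,n8,n9} {n1}
n1–n8 (7): add. Components now {n1,n2,n6,n7,n8,n9}
Edges rejected before the tree was complete: 1.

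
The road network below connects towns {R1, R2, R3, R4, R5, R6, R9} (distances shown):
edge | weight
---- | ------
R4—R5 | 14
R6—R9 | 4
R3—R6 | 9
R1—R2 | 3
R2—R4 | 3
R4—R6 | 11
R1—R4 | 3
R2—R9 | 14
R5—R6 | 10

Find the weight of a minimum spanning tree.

40

Grow the tree from R6 using Prim:
Step 1: cheapest edge leaving the tree is R6—R9 (4); add R9.
Step 2: cheapest edge leaving the tree is R3—R6 (9); add R3.
Step 3: cheapest edge leaving the tree is R5—R6 (10); add R5.
Step 4: cheapest edge leaving the tree is R4—R6 (11); add R4.
Step 5: cheapest edge leaving the tree is R1—R4 (3); add R1.
Step 6: cheapest edge leaving the tree is R1—R2 (3); add R2.
MST edges: R6—R9, R3—R6, R5—R6, R4—R6, R1—R4, R1—R2; total weight 4+9+10+11+3+3 = 40.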